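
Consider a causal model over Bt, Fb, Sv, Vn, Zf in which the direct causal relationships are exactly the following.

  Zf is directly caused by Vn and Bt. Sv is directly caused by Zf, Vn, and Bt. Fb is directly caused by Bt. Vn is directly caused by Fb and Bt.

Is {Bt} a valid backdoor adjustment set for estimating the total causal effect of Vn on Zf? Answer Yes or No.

Backdoor paths from Vn to Zf (paths whose first edge points into Vn):
  P1: Vn <- Bt -> Zf
  P2: Vn <- Bt -> Sv <- Zf
  P3: Vn <- Fb <- Bt -> Zf
  P4: Vn <- Fb <- Bt -> Sv <- Zf
Condition 1 (no descendant of Vn in the set): holds — descendants of Vn are {Sv, Zf}; none are in {Bt}.
Condition 2 (every backdoor path blocked by {Bt}):
  P1: blocked at fork node Bt ∈ conditioning set.
  P2: blocked at fork node Bt ∈ conditioning set.
  P3: blocked at fork node Bt ∈ conditioning set.
  P4: blocked at fork node Bt ∈ conditioning set.
{Bt} satisfies the backdoor criterion.

Yes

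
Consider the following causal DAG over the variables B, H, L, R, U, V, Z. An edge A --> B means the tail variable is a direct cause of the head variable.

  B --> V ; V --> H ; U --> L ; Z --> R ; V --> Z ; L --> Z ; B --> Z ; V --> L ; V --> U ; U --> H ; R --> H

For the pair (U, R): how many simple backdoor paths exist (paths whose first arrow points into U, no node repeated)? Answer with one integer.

4

A backdoor path from U to R is any simple undirected path whose first edge points into U (i.e. leaves U via a parent).
Parents of U: {V}.
Enumerating:
  P1: U <- V <- B -> Z -> R
  P2: U <- V -> L -> Z -> R
  P3: U <- V -> Z -> R
  P4: U <- V -> H <- R
That exhausts the simple backdoor paths. Count: 4.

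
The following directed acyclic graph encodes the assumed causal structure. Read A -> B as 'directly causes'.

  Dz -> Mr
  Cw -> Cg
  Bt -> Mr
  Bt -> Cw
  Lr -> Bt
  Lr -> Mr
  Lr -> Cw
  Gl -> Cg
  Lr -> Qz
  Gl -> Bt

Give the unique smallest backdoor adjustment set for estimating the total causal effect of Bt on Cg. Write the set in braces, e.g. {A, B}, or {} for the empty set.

Variables eligible for adjustment (non-descendants of Bt, excluding Bt and Cg): {Dz, Gl, Lr, Qz}.
Backdoor paths from Bt to Cg:
  P1: Bt <- Gl -> Cg
  P2: Bt <- Lr -> Cw -> Cg
The empty set is not sufficient: P1 (Bt <- Gl -> Cg) has no collider blocking it and no conditioned non-collider, so it is open.
Try {Gl, Lr}:
  P1: blocked at fork node Gl ∈ conditioning set.
  P2: blocked at fork node Lr ∈ conditioning set.
{Gl, Lr} contains no descendant of Bt and blocks every backdoor path.
Every element of {Gl, Lr} is needed (dropping Gl leaves P1 open; dropping Lr leaves P2 open), so no proper subset is valid.
Among all size-2 subsets of the eligible variables, only {Gl, Lr} blocks every backdoor path, so it is the unique smallest valid adjustment set.

{Gl, Lr}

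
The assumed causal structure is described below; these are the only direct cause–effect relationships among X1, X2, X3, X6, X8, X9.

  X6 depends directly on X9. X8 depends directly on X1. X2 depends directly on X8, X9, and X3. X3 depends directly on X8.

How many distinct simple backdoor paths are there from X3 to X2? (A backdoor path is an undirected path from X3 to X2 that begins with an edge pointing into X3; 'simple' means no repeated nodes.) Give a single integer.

1

A backdoor path from X3 to X2 is any simple undirected path whose first edge points into X3 (i.e. leaves X3 via a parent).
Parents of X3: {X8}.
Enumerating:
  P1: X3 <- X8 -> X2
That exhausts the simple backdoor paths. Count: 1.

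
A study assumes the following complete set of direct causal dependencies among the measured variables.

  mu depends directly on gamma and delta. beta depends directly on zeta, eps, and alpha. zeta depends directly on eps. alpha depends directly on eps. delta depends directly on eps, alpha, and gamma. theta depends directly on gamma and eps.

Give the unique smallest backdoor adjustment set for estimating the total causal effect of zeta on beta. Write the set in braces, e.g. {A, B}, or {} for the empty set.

{eps}

Variables eligible for adjustment (non-descendants of zeta, excluding zeta and beta): {alpha, delta, eps, gamma, mu, theta}.
Backdoor paths from zeta to beta:
  P1: zeta <- eps -> theta <- gamma -> delta <- alpha -> beta
  P2: zeta <- eps -> theta <- gamma -> mu <- delta <- alpha -> beta
  P3: zeta <- eps -> alpha -> beta
  P4: zeta <- eps -> delta <- alpha -> beta
  P5: zeta <- eps -> beta
The empty set is not sufficient: P3 (zeta <- eps -> alpha -> beta) has no collider blocking it and no conditioned non-collider, so it is open.
Try {eps}:
  P1: blocked at fork node eps ∈ conditioning set.
  P2: blocked at fork node eps ∈ conditioning set.
  P3: blocked at fork node eps ∈ conditioning set.
  P4: blocked at fork node eps ∈ conditioning set.
  P5: blocked at fork node eps ∈ conditioning set.
{eps} contains no descendant of zeta and blocks every backdoor path.
No other singleton works — e.g. {gamma} leaves P3 open — so {eps} is the unique smallest valid adjustment set.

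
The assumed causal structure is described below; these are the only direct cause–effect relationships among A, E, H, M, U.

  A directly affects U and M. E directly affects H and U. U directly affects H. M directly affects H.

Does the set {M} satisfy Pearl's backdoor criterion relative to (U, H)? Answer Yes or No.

No

Backdoor paths from U to H (paths whose first edge points into U):
  P1: U <- E -> H
  P2: U <- A -> M -> H
Condition 1 (no descendant of U in the set): holds — descendants of U are {H}; none are in {M}.
Condition 2 (every backdoor path blocked by {M}):
  P1: open — no interior node is in the conditioning set.
  P2: blocked at chain node M ∈ conditioning set.
{M} does not satisfy the backdoor criterion.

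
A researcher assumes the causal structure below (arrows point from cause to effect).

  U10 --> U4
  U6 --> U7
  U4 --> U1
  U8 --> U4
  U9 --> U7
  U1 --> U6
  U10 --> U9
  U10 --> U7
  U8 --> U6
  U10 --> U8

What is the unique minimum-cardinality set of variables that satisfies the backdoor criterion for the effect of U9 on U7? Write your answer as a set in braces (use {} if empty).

{U10}

Variables eligible for adjustment (non-descendants of U9, excluding U9 and U7): {U1, U10, U4, U6, U8}.
Backdoor paths from U9 to U7:
  P1: U9 <- U10 -> U8 -> U4 -> U1 -> U6 -> U7
  P2: U9 <- U10 -> U8 -> U6 -> U7
  P3: U9 <- U10 -> U4 <- U8 -> U6 -> U7
  P4: U9 <- U10 -> U4 -> U1 -> U6 -> U7
  P5: U9 <- U10 -> U7
The empty set is not sufficient: P1 (U9 <- U10 -> U8 -> U4 -> U1 -> U6 -> U7) has no collider blocking it and no conditioned non-collider, so it is open.
Try {U10}:
  P1: blocked at fork node U10 ∈ conditioning set.
  P2: blocked at fork node U10 ∈ conditioning set.
  P3: blocked at fork node U10 ∈ conditioning set.
  P4: blocked at fork node U10 ∈ conditioning set.
  P5: blocked at fork node U10 ∈ conditioning set.
{U10} contains no descendant of U9 and blocks every backdoor path.
No other singleton works — e.g. {U8} leaves P4 open — so {U10} is the unique smallest valid adjustment set.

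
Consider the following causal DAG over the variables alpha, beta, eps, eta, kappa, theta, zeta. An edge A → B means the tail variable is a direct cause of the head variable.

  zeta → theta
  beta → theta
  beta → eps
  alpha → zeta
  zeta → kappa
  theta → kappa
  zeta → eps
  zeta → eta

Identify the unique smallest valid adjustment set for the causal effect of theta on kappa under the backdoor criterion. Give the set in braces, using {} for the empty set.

Variables eligible for adjustment (non-descendants of theta, excluding theta and kappa): {alpha, beta, eps, eta, zeta}.
Backdoor paths from theta to kappa:
  P1: theta <- beta -> eps <- zeta -> kappa
  P2: theta <- zeta -> kappa
The empty set is not sufficient: P2 (theta <- zeta -> kappa) has no collider blocking it and no conditioned non-collider, so it is open.
Try {zeta}:
  P1: blocked at collider eps (neither it nor any descendant is in the conditioning set).
  P2: blocked at fork node zeta ∈ conditioning set.
{zeta} contains no descendant of theta and blocks every backdoor path.
No other singleton works — e.g. {alpha} leaves P2 open — so {zeta} is the unique smallest valid adjustment set.

{zeta}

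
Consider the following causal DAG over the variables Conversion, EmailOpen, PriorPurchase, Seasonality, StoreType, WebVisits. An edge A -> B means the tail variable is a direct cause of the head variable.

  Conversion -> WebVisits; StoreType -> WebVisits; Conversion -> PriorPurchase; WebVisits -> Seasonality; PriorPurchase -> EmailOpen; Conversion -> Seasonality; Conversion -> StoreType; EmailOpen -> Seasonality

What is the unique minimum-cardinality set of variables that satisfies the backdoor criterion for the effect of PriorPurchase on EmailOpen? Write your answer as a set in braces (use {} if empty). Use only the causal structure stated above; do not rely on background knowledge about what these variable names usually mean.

Variables eligible for adjustment (non-descendants of PriorPurchase, excluding PriorPurchase and EmailOpen): {Conversion, StoreType, WebVisits}.
Backdoor paths from PriorPurchase to EmailOpen:
  P1: PriorPurchase <- Conversion -> StoreType -> WebVisits -> Seasonality <- EmailOpen
  P2: PriorPurchase <- Conversion -> WebVisits -> Seasonality <- EmailOpen
  P3: PriorPurchase <- Conversion -> Seasonality <- EmailOpen
Each backdoor path contains an unconditioned collider, so every path is already blocked with the empty conditioning set:
  P1: blocked at collider Seasonality (neither it nor any descendant is in the conditioning set).
  P2: blocked at collider Seasonality (neither it nor any descendant is in the conditioning set).
  P3: blocked at collider Seasonality (neither it nor any descendant is in the conditioning set).
The empty set is therefore the unique smallest valid set.

{}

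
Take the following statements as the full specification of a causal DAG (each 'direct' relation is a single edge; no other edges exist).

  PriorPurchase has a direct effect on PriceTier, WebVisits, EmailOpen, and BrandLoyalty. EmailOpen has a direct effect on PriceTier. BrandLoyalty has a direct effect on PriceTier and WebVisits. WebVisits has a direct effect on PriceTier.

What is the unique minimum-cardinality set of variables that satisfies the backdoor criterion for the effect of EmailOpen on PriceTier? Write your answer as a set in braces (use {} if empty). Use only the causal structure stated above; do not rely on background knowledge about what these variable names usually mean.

Variables eligible for adjustment (non-descendants of EmailOpen, excluding EmailOpen and PriceTier): {BrandLoyalty, PriorPurchase, WebVisits}.
Backdoor paths from EmailOpen to PriceTier:
  P1: EmailOpen <- PriorPurchase -> BrandLoyalty -> WebVisits -> PriceTier
  P2: EmailOpen <- PriorPurchase -> BrandLoyalty -> PriceTier
  P3: EmailOpen <- PriorPurchase -> WebVisits <- BrandLoyalty -> PriceTier
  P4: EmailOpen <- PriorPurchase -> WebVisits -> PriceTier
  P5: EmailOpen <- PriorPurchase -> PriceTier
The empty set is not sufficient: P1 (EmailOpen <- PriorPurchase -> BrandLoyalty -> WebVisits -> PriceTier) has no collider blocking it and no conditioned non-collider, so it is open.
Try {PriorPurchase}:
  P1: blocked at fork node PriorPurchase ∈ conditioning set.
  P2: blocked at fork node PriorPurchase ∈ conditioning set.
  P3: blocked at fork node PriorPurchase ∈ conditioning set.
  P4: blocked at fork node PriorPurchase ∈ conditioning set.
  P5: blocked at fork node PriorPurchase ∈ conditioning set.
{PriorPurchase} contains no descendant of EmailOpen and blocks every backdoor path.
No other singleton works — e.g. {BrandLoyalty} leaves P4 open — so {PriorPurchase} is the unique smallest valid adjustment set.

{PriorPurchase}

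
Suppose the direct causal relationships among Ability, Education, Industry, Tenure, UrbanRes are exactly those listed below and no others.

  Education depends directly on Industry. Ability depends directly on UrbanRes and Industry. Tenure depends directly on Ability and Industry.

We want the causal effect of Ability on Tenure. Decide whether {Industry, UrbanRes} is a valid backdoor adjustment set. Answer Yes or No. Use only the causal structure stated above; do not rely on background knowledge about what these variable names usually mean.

Backdoor paths from Ability to Tenure (paths whose first edge points into Ability):
  P1: Ability <- Industry -> Tenure
Condition 1 (no descendant of Ability in the set): holds — descendants of Ability are {Tenure}; none are in {Industry, UrbanRes}.
Condition 2 (every backdoor path blocked by {Industry, UrbanRes}):
  P1: blocked at fork node Industry ∈ conditioning set.
{Industry, UrbanRes} satisfies the backdoor criterion.

Yes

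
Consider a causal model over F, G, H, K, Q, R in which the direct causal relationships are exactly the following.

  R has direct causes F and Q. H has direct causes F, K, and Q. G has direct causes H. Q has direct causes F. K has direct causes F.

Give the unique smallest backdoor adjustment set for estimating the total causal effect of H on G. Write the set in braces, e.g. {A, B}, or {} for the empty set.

{}

Variables eligible for adjustment (non-descendants of H, excluding H and G): {F, K, Q, R}.
Backdoor paths from H to G:
  (none)
With no backdoor paths the empty set already satisfies the criterion, and it is trivially minimal.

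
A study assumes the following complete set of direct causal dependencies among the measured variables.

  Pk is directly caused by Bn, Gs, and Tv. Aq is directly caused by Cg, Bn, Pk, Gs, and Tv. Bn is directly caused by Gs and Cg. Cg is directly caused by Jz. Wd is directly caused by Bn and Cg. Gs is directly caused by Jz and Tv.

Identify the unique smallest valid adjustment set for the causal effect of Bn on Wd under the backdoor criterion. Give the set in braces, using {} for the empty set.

Variables eligible for adjustment (non-descendants of Bn, excluding Bn and Wd): {Cg, Gs, Jz, Tv}.
Backdoor paths from Bn to Wd:
  P1: Bn <- Cg -> Wd
  P2: Bn <- Gs <- Jz -> Cg -> Wd
  P3: Bn <- Gs <- Tv -> Pk -> Aq <- Cg -> Wd
  P4: Bn <- Gs <- Tv -> Aq <- Cg -> Wd
  P5: Bn <- Gs -> Pk <- Tv -> Aq <- Cg -> Wd
  P6: Bn <- Gs -> Pk -> Aq <- Cg -> Wd
  P7: Bn <- Gs -> Aq <- Cg -> Wd
The empty set is not sufficient: P1 (Bn <- Cg -> Wd) has no collider blocking it and no conditioned non-collider, so it is open.
Try {Cg}:
  P1: blocked at fork node Cg ∈ conditioning set.
  P2: blocked at chain node Cg ∈ conditioning set.
  P3: blocked at collider Aq (neither it nor any descendant is in the conditioning set).
  P4: blocked at collider Aq (neither it nor any descendant is in the conditioning set).
  P5: blocked at collider Pk (neither it nor any descendant is in the conditioning set).
  P6: blocked at collider Aq (neither it nor any descendant is in the conditioning set).
  P7: blocked at collider Aq (neither it nor any descendant is in the conditioning set).
{Cg} contains no descendant of Bn and blocks every backdoor path.
No other singleton works — e.g. {Jz} leaves P1 open — so {Cg} is the unique smallest valid adjustment set.

{Cg}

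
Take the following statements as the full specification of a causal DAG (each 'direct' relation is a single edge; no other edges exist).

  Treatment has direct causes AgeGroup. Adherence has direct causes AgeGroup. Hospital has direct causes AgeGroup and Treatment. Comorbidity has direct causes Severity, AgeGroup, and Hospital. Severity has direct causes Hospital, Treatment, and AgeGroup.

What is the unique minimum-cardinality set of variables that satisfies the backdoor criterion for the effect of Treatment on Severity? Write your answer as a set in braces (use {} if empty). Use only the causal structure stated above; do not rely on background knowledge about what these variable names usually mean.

{AgeGroup}

Variables eligible for adjustment (non-descendants of Treatment, excluding Treatment and Severity): {Adherence, AgeGroup}.
Backdoor paths from Treatment to Severity:
  P1: Treatment <- AgeGroup -> Hospital -> Severity
  P2: Treatment <- AgeGroup -> Hospital -> Comorbidity <- Severity
  P3: Treatment <- AgeGroup -> Severity
  P4: Treatment <- AgeGroup -> Comorbidity <- Hospital -> Severity
  P5: Treatment <- AgeGroup -> Comorbidity <- Severity
The empty set is not sufficient: P1 (Treatment <- AgeGroup -> Hospital -> Severity) has no collider blocking it and no conditioned non-collider, so it is open.
Try {AgeGroup}:
  P1: blocked at fork node AgeGroup ∈ conditioning set.
  P2: blocked at fork node AgeGroup ∈ conditioning set.
  P3: blocked at fork node AgeGroup ∈ conditioning set.
  P4: blocked at fork node AgeGroup ∈ conditioning set.
  P5: blocked at fork node AgeGroup ∈ conditioning set.
{AgeGroup} contains no descendant of Treatment and blocks every backdoor path.
No other singleton works — e.g. {Adherence} leaves P1 open — so {AgeGroup} is the unique smallest valid adjustment set.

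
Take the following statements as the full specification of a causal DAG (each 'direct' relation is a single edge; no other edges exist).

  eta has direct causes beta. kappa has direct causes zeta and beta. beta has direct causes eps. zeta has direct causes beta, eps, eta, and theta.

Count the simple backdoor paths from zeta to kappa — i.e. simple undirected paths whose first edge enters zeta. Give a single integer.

A backdoor path from zeta to kappa is any simple undirected path whose first edge points into zeta (i.e. leaves zeta via a parent).
Parents of zeta: {beta, eps, eta, theta}.
Enumerating:
  P1: zeta <- eps -> beta -> kappa
  P2: zeta <- beta -> kappa
  P3: zeta <- eta <- beta -> kappa
That exhausts the simple backdoor paths. Count: 3.

3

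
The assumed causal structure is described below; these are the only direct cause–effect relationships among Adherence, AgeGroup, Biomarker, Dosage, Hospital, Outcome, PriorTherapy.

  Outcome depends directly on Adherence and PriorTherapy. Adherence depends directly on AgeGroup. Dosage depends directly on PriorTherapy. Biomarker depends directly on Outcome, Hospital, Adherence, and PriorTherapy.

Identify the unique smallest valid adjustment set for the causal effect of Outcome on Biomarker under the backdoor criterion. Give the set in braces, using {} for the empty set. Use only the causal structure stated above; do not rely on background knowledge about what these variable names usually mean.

Variables eligible for adjustment (non-descendants of Outcome, excluding Outcome and Biomarker): {Adherence, AgeGroup, Dosage, Hospital, PriorTherapy}.
Backdoor paths from Outcome to Biomarker:
  P1: Outcome <- PriorTherapy -> Biomarker
  P2: Outcome <- Adherence -> Biomarker
The empty set is not sufficient: P1 (Outcome <- PriorTherapy -> Biomarker) has no collider blocking it and no conditioned non-collider, so it is open.
Try {Adherence, PriorTherapy}:
  P1: blocked at fork node PriorTherapy ∈ conditioning set.
  P2: blocked at fork node Adherence ∈ conditioning set.
{Adherence, PriorTherapy} contains no descendant of Outcome and blocks every backdoor path.
Every element of {Adherence, PriorTherapy} is needed (dropping Adherence leaves P2 open; dropping PriorTherapy leaves P1 open), so no proper subset is valid.
Among all size-2 subsets of the eligible variables, only {Adherence, PriorTherapy} blocks every backdoor path, so it is the unique smallest valid adjustment set.

{Adherence, PriorTherapy}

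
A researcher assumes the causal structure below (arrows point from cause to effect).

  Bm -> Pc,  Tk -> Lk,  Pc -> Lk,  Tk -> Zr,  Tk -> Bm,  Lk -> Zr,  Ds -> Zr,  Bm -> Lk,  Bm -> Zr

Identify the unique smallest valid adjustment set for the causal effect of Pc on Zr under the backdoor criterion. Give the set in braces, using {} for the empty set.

{Bm}

Variables eligible for adjustment (non-descendants of Pc, excluding Pc and Zr): {Bm, Ds, Tk}.
Backdoor paths from Pc to Zr:
  P1: Pc <- Bm <- Tk -> Lk -> Zr
  P2: Pc <- Bm <- Tk -> Zr
  P3: Pc <- Bm -> Lk <- Tk -> Zr
  P4: Pc <- Bm -> Lk -> Zr
  P5: Pc <- Bm -> Zr
The empty set is not sufficient: P1 (Pc <- Bm <- Tk -> Lk -> Zr) has no collider blocking it and no conditioned non-collider, so it is open.
Try {Bm}:
  P1: blocked at chain node Bm ∈ conditioning set.
  P2: blocked at chain node Bm ∈ conditioning set.
  P3: blocked at fork node Bm ∈ conditioning set.
  P4: blocked at fork node Bm ∈ conditioning set.
  P5: blocked at fork node Bm ∈ conditioning set.
{Bm} contains no descendant of Pc and blocks every backdoor path.
No other singleton works — e.g. {Tk} leaves P4 open — so {Bm} is the unique smallest valid adjustment set.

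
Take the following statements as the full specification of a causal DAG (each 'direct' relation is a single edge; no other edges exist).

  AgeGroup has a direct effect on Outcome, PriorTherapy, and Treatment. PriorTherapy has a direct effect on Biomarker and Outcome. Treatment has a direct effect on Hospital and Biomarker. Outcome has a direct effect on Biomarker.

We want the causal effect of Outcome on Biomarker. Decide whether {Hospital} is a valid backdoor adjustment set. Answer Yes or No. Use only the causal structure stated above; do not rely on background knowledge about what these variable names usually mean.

No

Backdoor paths from Outcome to Biomarker (paths whose first edge points into Outcome):
  P1: Outcome <- AgeGroup -> PriorTherapy -> Biomarker
  P2: Outcome <- AgeGroup -> Treatment -> Biomarker
  P3: Outcome <- PriorTherapy <- AgeGroup -> Treatment -> Biomarker
  P4: Outcome <- PriorTherapy -> Biomarker
Condition 1 (no descendant of Outcome in the set): holds — descendants of Outcome are {Biomarker}; none are in {Hospital}.
Condition 2 (every backdoor path blocked by {Hospital}):
  P1: open — no interior node is in the conditioning set.
  P2: open — no interior node is in the conditioning set.
  P3: open — no interior node is in the conditioning set.
  P4: open — no interior node is in the conditioning set.
{Hospital} does not satisfy the backdoor criterion.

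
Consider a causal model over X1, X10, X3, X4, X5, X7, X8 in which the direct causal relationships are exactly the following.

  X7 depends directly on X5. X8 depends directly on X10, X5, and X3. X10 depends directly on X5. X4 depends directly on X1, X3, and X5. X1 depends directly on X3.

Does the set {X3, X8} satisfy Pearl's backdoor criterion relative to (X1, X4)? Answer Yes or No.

Backdoor paths from X1 to X4 (paths whose first edge points into X1):
  P1: X1 <- X3 -> X4
  P2: X1 <- X3 -> X8 <- X5 -> X4
  P3: X1 <- X3 -> X8 <- X10 <- X5 -> X4
Condition 1 (no descendant of X1 in the set): holds — descendants of X1 are {X4}; none are in {X3, X8}.
Condition 2 (every backdoor path blocked by {X3, X8}):
  P1: blocked at fork node X3 ∈ conditioning set.
  P2: blocked at fork node X3 ∈ conditioning set.
  P3: blocked at fork node X3 ∈ conditioning set.
{X3, X8} satisfies the backdoor criterion.

Yes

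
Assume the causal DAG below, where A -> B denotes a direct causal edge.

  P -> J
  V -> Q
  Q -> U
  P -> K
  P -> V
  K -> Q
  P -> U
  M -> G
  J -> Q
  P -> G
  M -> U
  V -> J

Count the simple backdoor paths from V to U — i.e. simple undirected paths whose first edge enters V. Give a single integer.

4

A backdoor path from V to U is any simple undirected path whose first edge points into V (i.e. leaves V via a parent).
Parents of V: {P}.
Enumerating:
  P1: V <- P -> K -> Q -> U
  P2: V <- P -> J -> Q -> U
  P3: V <- P -> G <- M -> U
  P4: V <- P -> U
That exhausts the simple backdoor paths. Count: 4.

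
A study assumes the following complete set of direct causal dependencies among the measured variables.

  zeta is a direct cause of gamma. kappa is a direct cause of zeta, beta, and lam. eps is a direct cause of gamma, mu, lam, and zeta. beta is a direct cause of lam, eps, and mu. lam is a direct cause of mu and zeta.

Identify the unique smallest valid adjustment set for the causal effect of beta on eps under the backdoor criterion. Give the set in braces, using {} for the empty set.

{}

Variables eligible for adjustment (non-descendants of beta, excluding beta and eps): {kappa}.
Backdoor paths from beta to eps:
  P1: beta <- kappa -> lam <- eps
  P2: beta <- kappa -> lam -> zeta <- eps
  P3: beta <- kappa -> lam -> zeta -> gamma <- eps
  P4: beta <- kappa -> lam -> mu <- eps
  P5: beta <- kappa -> zeta <- eps
  P6: beta <- kappa -> zeta <- lam <- eps
  P7: beta <- kappa -> zeta <- lam -> mu <- eps
  P8: beta <- kappa -> zeta -> gamma <- eps
Each backdoor path contains an unconditioned collider, so every path is already blocked with the empty conditioning set:
  P1: blocked at collider lam (neither it nor any descendant is in the conditioning set).
  P2: blocked at collider zeta (neither it nor any descendant is in the conditioning set).
  P3: blocked at collider gamma (neither it nor any descendant is in the conditioning set).
  P4: blocked at collider mu (neither it nor any descendant is in the conditioning set).
  P5: blocked at collider zeta (neither it nor any descendant is in the conditioning set).
  P6: blocked at collider zeta (neither it nor any descendant is in the conditioning set).
  P7: blocked at collider zeta (neither it nor any descendant is in the conditioning set).
  P8: blocked at collider gamma (neither it nor any descendant is in the conditioning set).
The empty set is therefore the unique smallest valid set.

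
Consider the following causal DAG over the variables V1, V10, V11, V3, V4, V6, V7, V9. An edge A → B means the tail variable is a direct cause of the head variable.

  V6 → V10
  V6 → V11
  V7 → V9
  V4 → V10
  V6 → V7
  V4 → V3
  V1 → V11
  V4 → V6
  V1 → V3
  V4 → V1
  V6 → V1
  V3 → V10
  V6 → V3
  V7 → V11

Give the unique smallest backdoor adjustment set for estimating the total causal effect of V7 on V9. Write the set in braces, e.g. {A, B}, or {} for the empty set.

Variables eligible for adjustment (non-descendants of V7, excluding V7 and V9): {V1, V10, V3, V4, V6}.
Backdoor paths from V7 to V9:
  (none)
With no backdoor paths the empty set already satisfies the criterion, and it is trivially minimal.

{}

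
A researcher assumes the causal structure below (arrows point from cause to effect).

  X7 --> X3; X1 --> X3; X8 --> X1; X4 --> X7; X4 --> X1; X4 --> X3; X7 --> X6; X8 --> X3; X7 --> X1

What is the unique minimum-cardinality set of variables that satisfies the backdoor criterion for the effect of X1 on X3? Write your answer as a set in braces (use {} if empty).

Variables eligible for adjustment (non-descendants of X1, excluding X1 and X3): {X4, X6, X7, X8}.
Backdoor paths from X1 to X3:
  P1: X1 <- X4 -> X7 -> X3
  P2: X1 <- X4 -> X3
  P3: X1 <- X8 -> X3
  P4: X1 <- X7 <- X4 -> X3
  P5: X1 <- X7 -> X3
The empty set is not sufficient: P1 (X1 <- X4 -> X7 -> X3) has no collider blocking it and no conditioned non-collider, so it is open.
Try {X4, X7, X8}:
  P1: blocked at fork node X4 ∈ conditioning set.
  P2: blocked at fork node X4 ∈ conditioning set.
  P3: blocked at fork node X8 ∈ conditioning set.
  P4: blocked at chain node X7 ∈ conditioning set.
  P5: blocked at fork node X7 ∈ conditioning set.
{X4, X7, X8} contains no descendant of X1 and blocks every backdoor path.
Every element of {X4, X7, X8} is needed (dropping X4 leaves P2 open; dropping X7 leaves P5 open; dropping X8 leaves P3 open), so no proper subset is valid.
Among all size-3 subsets of the eligible variables, only {X4, X7, X8} blocks every backdoor path, so it is the unique smallest valid adjustment set.

{X4, X7, X8}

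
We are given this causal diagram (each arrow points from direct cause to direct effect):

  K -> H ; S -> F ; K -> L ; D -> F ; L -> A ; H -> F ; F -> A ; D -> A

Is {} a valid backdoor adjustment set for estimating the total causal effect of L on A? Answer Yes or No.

Backdoor paths from L to A (paths whose first edge points into L):
  P1: L <- K -> H -> F <- D -> A
  P2: L <- K -> H -> F -> A
Condition 1 (no descendant of L in the set): holds — descendants of L are {A}; none are in {}.
Condition 2 (every backdoor path blocked by {}):
  P1: blocked at collider F (neither it nor any descendant is in the conditioning set).
  P2: open — no interior node is in the conditioning set.
{} does not satisfy the backdoor criterion.

No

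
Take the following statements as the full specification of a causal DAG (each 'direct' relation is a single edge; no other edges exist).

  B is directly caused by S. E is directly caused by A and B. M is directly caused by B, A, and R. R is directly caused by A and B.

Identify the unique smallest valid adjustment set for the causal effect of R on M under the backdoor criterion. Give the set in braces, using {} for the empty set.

{A, B}

Variables eligible for adjustment (non-descendants of R, excluding R and M): {A, B, E, S}.
Backdoor paths from R to M:
  P1: R <- A -> E <- B -> M
  P2: R <- A -> M
  P3: R <- B -> E <- A -> M
  P4: R <- B -> M
The empty set is not sufficient: P2 (R <- A -> M) has no collider blocking it and no conditioned non-collider, so it is open.
Try {A, B}:
  P1: blocked at fork node A ∈ conditioning set.
  P2: blocked at fork node A ∈ conditioning set.
  P3: blocked at fork node B ∈ conditioning set.
  P4: blocked at fork node B ∈ conditioning set.
{A, B} contains no descendant of R and blocks every backdoor path.
Every element of {A, B} is needed (dropping A leaves P2 open; dropping B leaves P4 open), so no proper subset is valid.
Among all size-2 subsets of the eligible variables, only {A, B} blocks every backdoor path, so it is the unique smallest valid adjustment set.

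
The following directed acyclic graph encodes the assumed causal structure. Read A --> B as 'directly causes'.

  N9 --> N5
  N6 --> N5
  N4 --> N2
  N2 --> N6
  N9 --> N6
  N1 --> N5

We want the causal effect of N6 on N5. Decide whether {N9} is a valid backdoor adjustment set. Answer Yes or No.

Yes

Backdoor paths from N6 to N5 (paths whose first edge points into N6):
  P1: N6 <- N9 -> N5
Condition 1 (no descendant of N6 in the set): holds — descendants of N6 are {N5}; none are in {N9}.
Condition 2 (every backdoor path blocked by {N9}):
  P1: blocked at fork node N9 ∈ conditioning set.
{N9} satisfies the backdoor criterion.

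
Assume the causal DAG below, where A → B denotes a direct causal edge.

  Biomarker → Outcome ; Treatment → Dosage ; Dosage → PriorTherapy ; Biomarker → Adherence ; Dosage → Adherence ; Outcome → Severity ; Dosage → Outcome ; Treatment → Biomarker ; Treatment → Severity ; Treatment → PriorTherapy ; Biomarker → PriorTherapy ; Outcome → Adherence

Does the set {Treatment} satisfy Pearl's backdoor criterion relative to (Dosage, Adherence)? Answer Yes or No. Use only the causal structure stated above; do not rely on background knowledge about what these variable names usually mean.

Backdoor paths from Dosage to Adherence (paths whose first edge points into Dosage):
  P1: Dosage <- Treatment -> Biomarker -> Outcome -> Adherence
  P2: Dosage <- Treatment -> Biomarker -> Adherence
  P3: Dosage <- Treatment -> Severity <- Outcome <- Biomarker -> Adherence
  P4: Dosage <- Treatment -> Severity <- Outcome -> Adherence
  P5: Dosage <- Treatment -> PriorTherapy <- Biomarker -> Outcome -> Adherence
  P6: Dosage <- Treatment -> PriorTherapy <- Biomarker -> Adherence
Condition 1 (no descendant of Dosage in the set): holds — descendants of Dosage are {Adherence, Outcome, PriorTherapy, Severity}; none are in {Treatment}.
Condition 2 (every backdoor path blocked by {Treatment}):
  P1: blocked at fork node Treatment ∈ conditioning set.
  P2: blocked at fork node Treatment ∈ conditioning set.
  P3: blocked at fork node Treatment ∈ conditioning set.
  P4: blocked at fork node Treatment ∈ conditioning set.
  P5: blocked at fork node Treatment ∈ conditioning set.
  P6: blocked at fork node Treatment ∈ conditioning set.
{Treatment} satisfies the backdoor criterion.

Yes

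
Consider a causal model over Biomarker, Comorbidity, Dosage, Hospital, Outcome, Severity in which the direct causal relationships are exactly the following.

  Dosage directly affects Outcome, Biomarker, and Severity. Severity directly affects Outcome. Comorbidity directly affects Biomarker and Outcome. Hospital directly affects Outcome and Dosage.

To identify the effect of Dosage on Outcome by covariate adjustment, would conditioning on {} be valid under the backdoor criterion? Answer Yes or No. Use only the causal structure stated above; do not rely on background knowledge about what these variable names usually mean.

No

Backdoor paths from Dosage to Outcome (paths whose first edge points into Dosage):
  P1: Dosage <- Hospital -> Outcome
Condition 1 (no descendant of Dosage in the set): holds — descendants of Dosage are {Biomarker, Outcome, Severity}; none are in {}.
Condition 2 (every backdoor path blocked by {}):
  P1: open — no interior node is in the conditioning set.
{} does not satisfy the backdoor criterion.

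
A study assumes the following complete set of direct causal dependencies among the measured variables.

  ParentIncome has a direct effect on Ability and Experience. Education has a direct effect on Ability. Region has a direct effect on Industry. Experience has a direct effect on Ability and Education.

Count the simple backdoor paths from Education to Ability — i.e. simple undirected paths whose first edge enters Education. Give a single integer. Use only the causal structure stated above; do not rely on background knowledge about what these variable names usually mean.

A backdoor path from Education to Ability is any simple undirected path whose first edge points into Education (i.e. leaves Education via a parent).
Parents of Education: {Experience}.
Enumerating:
  P1: Education <- Experience <- ParentIncome -> Ability
  P2: Education <- Experience -> Ability
That exhausts the simple backdoor paths. Count: 2.

2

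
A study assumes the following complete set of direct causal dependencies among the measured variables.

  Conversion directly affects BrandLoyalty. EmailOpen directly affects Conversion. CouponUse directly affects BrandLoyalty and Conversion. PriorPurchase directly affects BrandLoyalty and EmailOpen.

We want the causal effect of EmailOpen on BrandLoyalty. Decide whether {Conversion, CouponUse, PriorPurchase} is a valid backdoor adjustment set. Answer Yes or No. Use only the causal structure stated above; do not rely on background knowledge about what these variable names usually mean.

No

Backdoor paths from EmailOpen to BrandLoyalty (paths whose first edge points into EmailOpen):
  P1: EmailOpen <- PriorPurchase -> BrandLoyalty
Condition 1 (no descendant of EmailOpen in the set): FAILS — Conversion is a descendant of EmailOpen.
Condition 2 (every backdoor path blocked by {Conversion, CouponUse, PriorPurchase}):
  P1: blocked at fork node PriorPurchase ∈ conditioning set.
{Conversion, CouponUse, PriorPurchase} does not satisfy the backdoor criterion.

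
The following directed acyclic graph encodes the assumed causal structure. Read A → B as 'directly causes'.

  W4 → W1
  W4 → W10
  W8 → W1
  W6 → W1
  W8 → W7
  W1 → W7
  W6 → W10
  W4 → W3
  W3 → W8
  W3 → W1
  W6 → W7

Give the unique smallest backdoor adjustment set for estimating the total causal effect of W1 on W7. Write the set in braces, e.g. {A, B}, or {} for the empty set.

Variables eligible for adjustment (non-descendants of W1, excluding W1 and W7): {W10, W3, W4, W6, W8}.
Backdoor paths from W1 to W7:
  P1: W1 <- W4 -> W3 -> W8 -> W7
  P2: W1 <- W4 -> W10 <- W6 -> W7
  P3: W1 <- W3 <- W4 -> W10 <- W6 -> W7
  P4: W1 <- W3 -> W8 -> W7
  P5: W1 <- W6 -> W10 <- W4 -> W3 -> W8 -> W7
  P6: W1 <- W6 -> W7
  P7: W1 <- W8 <- W3 <- W4 -> W10 <- W6 -> W7
  P8: W1 <- W8 -> W7
The empty set is not sufficient: P1 (W1 <- W4 -> W3 -> W8 -> W7) has no collider blocking it and no conditioned non-collider, so it is open.
Try {W6, W8}:
  P1: blocked at chain node W8 ∈ conditioning set.
  P2: blocked at collider W10 (neither it nor any descendant is in the conditioning set).
  P3: blocked at collider W10 (neither it nor any descendant is in the conditioning set).
  P4: blocked at chain node W8 ∈ conditioning set.
  P5: blocked at fork node W6 ∈ conditioning set.
  P6: blocked at fork node W6 ∈ conditioning set.
  P7: blocked at chain node W8 ∈ conditioning set.
  P8: blocked at fork node W8 ∈ conditioning set.
{W6, W8} contains no descendant of W1 and blocks every backdoor path.
Every element of {W6, W8} is needed (dropping W6 leaves P6 open; dropping W8 leaves P1 open), so no proper subset is valid.
Among all size-2 subsets of the eligible variables, only {W6, W8} blocks every backdoor path, so it is the unique smallest valid adjustment set.

{W6, W8}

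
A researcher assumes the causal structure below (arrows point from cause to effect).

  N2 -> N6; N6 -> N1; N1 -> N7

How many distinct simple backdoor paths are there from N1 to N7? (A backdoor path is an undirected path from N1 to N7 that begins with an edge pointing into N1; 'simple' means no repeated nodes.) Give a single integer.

0

A backdoor path from N1 to N7 is any simple undirected path whose first edge points into N1 (i.e. leaves N1 via a parent).
Parents of N1: {N6}.
No simple path from any parent of N1 reaches N7 without revisiting N1, so there are no backdoor paths.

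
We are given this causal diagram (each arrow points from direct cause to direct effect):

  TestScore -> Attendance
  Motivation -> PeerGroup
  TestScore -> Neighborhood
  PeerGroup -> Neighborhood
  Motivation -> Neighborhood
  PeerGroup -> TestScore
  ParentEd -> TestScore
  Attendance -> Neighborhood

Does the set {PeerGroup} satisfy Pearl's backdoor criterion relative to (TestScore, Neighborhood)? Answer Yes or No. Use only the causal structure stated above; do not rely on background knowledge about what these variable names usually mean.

Yes

Backdoor paths from TestScore to Neighborhood (paths whose first edge points into TestScore):
  P1: TestScore <- PeerGroup <- Motivation -> Neighborhood
  P2: TestScore <- PeerGroup -> Neighborhood
Condition 1 (no descendant of TestScore in the set): holds — descendants of TestScore are {Attendance, Neighborhood}; none are in {PeerGroup}.
Condition 2 (every backdoor path blocked by {PeerGroup}):
  P1: blocked at chain node PeerGroup ∈ conditioning set.
  P2: blocked at fork node PeerGroup ∈ conditioning set.
{PeerGroup} satisfies the backdoor criterion.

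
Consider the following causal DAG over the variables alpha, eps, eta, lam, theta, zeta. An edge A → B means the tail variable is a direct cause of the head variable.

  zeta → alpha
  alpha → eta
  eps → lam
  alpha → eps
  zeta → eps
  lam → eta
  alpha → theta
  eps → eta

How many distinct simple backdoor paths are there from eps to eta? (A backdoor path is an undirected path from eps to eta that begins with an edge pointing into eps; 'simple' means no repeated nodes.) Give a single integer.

2

A backdoor path from eps to eta is any simple undirected path whose first edge points into eps (i.e. leaves eps via a parent).
Parents of eps: {alpha, zeta}.
Enumerating:
  P1: eps <- zeta -> alpha -> eta
  P2: eps <- alpha -> eta
That exhausts the simple backdoor paths. Count: 2.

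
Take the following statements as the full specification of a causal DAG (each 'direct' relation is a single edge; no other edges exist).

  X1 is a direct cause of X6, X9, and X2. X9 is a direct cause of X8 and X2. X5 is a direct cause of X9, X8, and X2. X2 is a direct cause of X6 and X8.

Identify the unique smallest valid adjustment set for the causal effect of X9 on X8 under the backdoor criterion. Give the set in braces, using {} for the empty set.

Variables eligible for adjustment (non-descendants of X9, excluding X9 and X8): {X1, X5}.
Backdoor paths from X9 to X8:
  P1: X9 <- X1 -> X2 <- X5 -> X8
  P2: X9 <- X1 -> X2 -> X8
  P3: X9 <- X1 -> X6 <- X2 <- X5 -> X8
  P4: X9 <- X1 -> X6 <- X2 -> X8
  P5: X9 <- X5 -> X2 -> X8
  P6: X9 <- X5 -> X8
The empty set is not sufficient: P2 (X9 <- X1 -> X2 -> X8) has no collider blocking it and no conditioned non-collider, so it is open.
Try {X1, X5}:
  P1: blocked at fork node X1 ∈ conditioning set.
  P2: blocked at fork node X1 ∈ conditioning set.
  P3: blocked at fork node X1 ∈ conditioning set.
  P4: blocked at fork node X1 ∈ conditioning set.
  P5: blocked at fork node X5 ∈ conditioning set.
  P6: blocked at fork node X5 ∈ conditioning set.
{X1, X5} contains no descendant of X9 and blocks every backdoor path.
Every element of {X1, X5} is needed (dropping X1 leaves P2 open; dropping X5 leaves P5 open), so no proper subset is valid.
Among all size-2 subsets of the eligible variables, only {X1, X5} blocks every backdoor path, so it is the unique smallest valid adjustment set.

{X1, X5}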